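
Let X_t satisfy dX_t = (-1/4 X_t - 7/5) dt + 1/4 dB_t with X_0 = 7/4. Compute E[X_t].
E[X_t] = -28/5 + 147*exp(-t/4)/20

Taking expectations and using E[dB_t] = 0, the mean m(t) = E[X_t] satisfies the ODE m'(t) = a m(t) + b with m(0) = x_0. With a = -1/4, b = -7/5, x_0 = 7/4, the solution is
  m(t) = x_0 * exp(a t) + (b/a) * (exp(a t) - 1)
       = (7/4) * exp((-1/4) t) + ((-7/5)/(-1/4)) * (exp((-1/4) t) - 1)
       = -28/5 + 147*exp(-t/4)/20.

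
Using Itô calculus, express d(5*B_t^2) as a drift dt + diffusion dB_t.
d(5*B_t^2) = (5) dt + (10*B_t) dB_t

Itô's formula for f(B_t) gives d f(B_t) = f'(B_t) dB_t + (1/2) f''(B_t) dt. Compute derivatives of f(x) = 5*x^2:
  f'(x)  = 10*x
  f''(x) = 10
Substitute x = B_t and multiply the f'' term by 1/2:
  drift     = (1/2) * (10) evaluated at B_t = 5
  diffusion = (10*x) evaluated at B_t = 10*B_t
Therefore d(5*B_t^2) = (5) dt + (10*B_t) dB_t.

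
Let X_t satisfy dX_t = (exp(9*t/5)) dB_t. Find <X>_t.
<X>_t = 5*exp(18*t/5)/18 - 5/18

For an Itô process dX_t = a(t) dt + b(t) dB_t, the quadratic variation is <X>_t = int_0^t b(s)^2 ds (the drift term does not contribute). Here b(s) = exp(9*s/5), so
  b(s)^2 = exp(18*s/5).
Integrating from 0 to t:
  <X>_t = int_0^t (exp(18*s/5)) ds = 5*exp(18*t/5)/18 - 5/18.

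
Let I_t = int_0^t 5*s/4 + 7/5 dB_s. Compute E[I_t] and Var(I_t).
E[I_t] = 0; Var(I_t) = t*(625*t^2 + 2100*t + 2352)/1200

The Itô integral of a deterministic integrand f(s) has mean 0 because each increment f(s) * (B_{s+ds} - B_s) has mean 0. By the Itô isometry:
  Var( int_0^t f(s) dB_s ) = E[ (int_0^t f(s) dB_s)^2 ] = int_0^t f(s)^2 ds.
Here f(s) = 5*s/4 + 7/5, so f(s)^2 = (25*s + 28)^2/400. Integrate:
  int_0^t ((25*s + 28)^2/400) ds = t*(625*t^2 + 2100*t + 2352)/1200.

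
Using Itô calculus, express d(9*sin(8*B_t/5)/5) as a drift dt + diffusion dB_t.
d(9*sin(8*B_t/5)/5) = (-288*sin(8*B_t/5)/125) dt + (72*cos(8*B_t/5)/25) dB_t

Itô's formula for f(B_t) gives d f(B_t) = f'(B_t) dB_t + (1/2) f''(B_t) dt. Compute derivatives of f(x) = 9*sin(8*x/5)/5:
  f'(x)  = 72*cos(8*x/5)/25
  f''(x) = -576*sin(8*x/5)/125
Substitute x = B_t and multiply the f'' term by 1/2:
  drift     = (1/2) * (-576*sin(8*x/5)/125) evaluated at B_t = -288*sin(8*B_t/5)/125
  diffusion = (72*cos(8*x/5)/25) evaluated at B_t = 72*cos(8*B_t/5)/25
Therefore d(9*sin(8*B_t/5)/5) = (-288*sin(8*B_t/5)/125) dt + (72*cos(8*B_t/5)/25) dB_t.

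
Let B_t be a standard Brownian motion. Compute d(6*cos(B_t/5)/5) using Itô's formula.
d(6*cos(B_t/5)/5) = (-3*cos(B_t/5)/125) dt + (-6*sin(B_t/5)/25) dB_t

Itô's formula for f(B_t) gives d f(B_t) = f'(B_t) dB_t + (1/2) f''(B_t) dt. Compute derivatives of f(x) = 6*cos(x/5)/5:
  f'(x)  = -6*sin(x/5)/25
  f''(x) = -6*cos(x/5)/125
Substitute x = B_t and multiply the f'' term by 1/2:
  drift     = (1/2) * (-6*cos(x/5)/125) evaluated at B_t = -3*cos(B_t/5)/125
  diffusion = (-6*sin(x/5)/25) evaluated at B_t = -6*sin(B_t/5)/25
Therefore d(6*cos(B_t/5)/5) = (-3*cos(B_t/5)/125) dt + (-6*sin(B_t/5)/25) dB_t.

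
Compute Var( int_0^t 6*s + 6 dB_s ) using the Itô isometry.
Var = 12*t*(t^2 + 3*t + 3)

The Itô integral of a deterministic integrand f(s) has mean 0 because each increment f(s) * (B_{s+ds} - B_s) has mean 0. By the Itô isometry:
  Var( int_0^t f(s) dB_s ) = E[ (int_0^t f(s) dB_s)^2 ] = int_0^t f(s)^2 ds.
Here f(s) = 6*s + 6, so f(s)^2 = 36*(s + 1)^2. Integrate:
  int_0^t (36*(s + 1)^2) ds = 12*t*(t^2 + 3*t + 3).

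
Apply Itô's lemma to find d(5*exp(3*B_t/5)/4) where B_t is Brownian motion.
d(5*exp(3*B_t/5)/4) = (9*exp(3*B_t/5)/40) dt + (3*exp(3*B_t/5)/4) dB_t

Itô's formula for f(B_t) gives d f(B_t) = f'(B_t) dB_t + (1/2) f''(B_t) dt. Compute derivatives of f(x) = 5*exp(3*x/5)/4:
  f'(x)  = 3*exp(3*x/5)/4
  f''(x) = 9*exp(3*x/5)/20
Substitute x = B_t and multiply the f'' term by 1/2:
  drift     = (1/2) * (9*exp(3*x/5)/20) evaluated at B_t = 9*exp(3*B_t/5)/40
  diffusion = (3*exp(3*x/5)/4) evaluated at B_t = 3*exp(3*B_t/5)/4
Therefore d(5*exp(3*B_t/5)/4) = (9*exp(3*B_t/5)/40) dt + (3*exp(3*B_t/5)/4) dB_t.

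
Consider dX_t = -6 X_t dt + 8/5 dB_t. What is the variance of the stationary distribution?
lim Var(X_t) = 16/75

The OU SDE dX = -theta X dt + sigma dB admits the integrating factor exp(theta t): d(exp(theta t) X_t) = sigma exp(theta t) dB_t. Integrating from 0 to t gives X_t = x_0 * exp(-theta t) + sigma * int_0^t exp(-theta (t-s)) dB_s for any initial x_0. The Itô integral has variance (by the Itô isometry) sigma^2 * int_0^t exp(-2 theta (t - s)) ds = sigma^2 * (1 - exp(-2 theta t)) / (2 theta), independent of x_0.
With theta = 6, sigma = 8/5:
  Var(X_t) = (8/5)^2 * (1 - exp(-2*6 t)) / (2 * 6) = 16/75 - 16*exp(-12*t)/75.
As t -> infinity, exp(-2*6 t) -> 0, so the stationary variance is sigma^2 / (2 theta) = 16/75.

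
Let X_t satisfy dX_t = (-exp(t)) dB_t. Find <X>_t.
<X>_t = exp(2*t)/2 - 1/2

For an Itô process dX_t = a(t) dt + b(t) dB_t, the quadratic variation is <X>_t = int_0^t b(s)^2 ds (the drift term does not contribute). Here b(s) = -exp(s), so
  b(s)^2 = exp(2*s).
Integrating from 0 to t:
  <X>_t = int_0^t (exp(2*s)) ds = exp(2*t)/2 - 1/2.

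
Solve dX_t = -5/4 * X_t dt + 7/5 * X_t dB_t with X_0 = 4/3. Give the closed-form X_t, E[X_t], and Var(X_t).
X_t = 4/3 * exp((-223/100) t + (7/5) B_t); E[X_t] = 4*exp(-5*t/4)/3; Var(X_t) = (16*exp(49*t/25) - 16)*exp(-5*t/2)/9

For GBM dX = mu X dt + sigma X dB with X_0 = x_0, apply Itô to Y = log X: dY = (mu - sigma^2/2) dt + sigma dB, so Y_t = log(x_0) + (mu - sigma^2/2) t + sigma B_t and hence X_t = x_0 * exp((mu - sigma^2/2) t + sigma B_t).
With mu = -5/4, sigma = 7/5, x_0 = 4/3, this gives:
  X_t = 4/3 * exp((-223/100) * t + (7/5) * B_t).
Since sigma*B_t ~ Normal(0, sigma^2 t), E[exp(sigma*B_t)] = exp(sigma^2 t / 2); so E[X_t] = x_0 * exp((mu - sigma^2/2) t) * exp(sigma^2 t / 2) = x_0 * exp(mu t) = 4*exp(-5*t/4)/3.
Var(X_t) = E[X_t^2] - (E[X_t])^2 = x_0^2 * exp(2 mu t) * (exp(sigma^2 t) - 1) = (16*exp(49*t/25) - 16)*exp(-5*t/2)/9.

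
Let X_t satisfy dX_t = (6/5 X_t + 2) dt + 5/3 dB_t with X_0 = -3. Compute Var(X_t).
Var(X_t) = 125*exp(12*t/5)/108 - 125/108

The variance V(t) = Var(X_t) satisfies V'(t) = 2 a V(t) + c^2 with V(0) = 0 (drift coefficient is linear in X, diffusion is constant). With a = 6/5, c = 5/3, the solution is
  V(t) = (c^2 / (2 a)) * (exp(2 a t) - 1)
       = ((5/3)^2 / (2*(6/5))) * (exp((12/5) t) - 1)
       = 125*exp(12*t/5)/108 - 125/108.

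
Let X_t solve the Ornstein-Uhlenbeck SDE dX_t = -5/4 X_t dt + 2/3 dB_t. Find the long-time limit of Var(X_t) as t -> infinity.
lim Var(X_t) = 8/45

The OU SDE dX = -theta X dt + sigma dB admits the integrating factor exp(theta t): d(exp(theta t) X_t) = sigma exp(theta t) dB_t. Integrating from 0 to t gives X_t = x_0 * exp(-theta t) + sigma * int_0^t exp(-theta (t-s)) dB_s for any initial x_0. The Itô integral has variance (by the Itô isometry) sigma^2 * int_0^t exp(-2 theta (t - s)) ds = sigma^2 * (1 - exp(-2 theta t)) / (2 theta), independent of x_0.
With theta = 5/4, sigma = 2/3:
  Var(X_t) = (2/3)^2 * (1 - exp(-2*5/4 t)) / (2 * 5/4) = 8/45 - 8*exp(-5*t/2)/45.
As t -> infinity, exp(-2*5/4 t) -> 0, so the stationary variance is sigma^2 / (2 theta) = 8/45.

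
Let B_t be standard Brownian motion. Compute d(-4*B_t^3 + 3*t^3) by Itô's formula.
d(-4*B_t^3 + 3*t^3) = (-12*B_t + 9*t^2) dt + (-12*B_t^2) dB_t

Itô's formula for f(t, x): d f(t, B_t) = (f_t + (1/2) f_xx) dt + f_x dB_t. Compute partials of f(t, x) = 3*t^3 - 4*x^3:
  f_t(t,x)  = 9*t^2
  f_x(t,x)  = -12*x^2
  f_xx(t,x) = -24*x
Assemble drift = f_t + (1/2) f_xx = 9*t^2 - 12*x and diffusion = f_x = -12*x^2. Substituting x = B_t:
  d(-4*B_t^3 + 3*t^3) = (-12*B_t + 9*t^2) dt + (-12*B_t^2) dB_t.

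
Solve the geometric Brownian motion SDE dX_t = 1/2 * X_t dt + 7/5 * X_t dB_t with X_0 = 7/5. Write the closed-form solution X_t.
X_t = 7/5 * exp((-12/25) * t + (7/5) * B_t)

For GBM dX = mu X dt + sigma X dB with X_0 = x_0, apply Itô to Y = log X: dY = (mu - sigma^2/2) dt + sigma dB, so Y_t = log(x_0) + (mu - sigma^2/2) t + sigma B_t and hence X_t = x_0 * exp((mu - sigma^2/2) t + sigma B_t).
With mu = 1/2, sigma = 7/5, x_0 = 7/5, this gives:
  X_t = 7/5 * exp((-12/25) * t + (7/5) * B_t).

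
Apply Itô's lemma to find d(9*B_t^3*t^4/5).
d(9*B_t^3*t^4/5) = (9*B_t*t^3*(4*B_t^2 + 3*t)/5) dt + (27*B_t^2*t^4/5) dB_t

Itô's formula for f(t, x): d f(t, B_t) = (f_t + (1/2) f_xx) dt + f_x dB_t. Compute partials of f(t, x) = 9*t^4*x^3/5:
  f_t(t,x)  = 36*t^3*x^3/5
  f_x(t,x)  = 27*t^4*x^2/5
  f_xx(t,x) = 54*t^4*x/5
Assemble drift = f_t + (1/2) f_xx = 9*t^3*x*(3*t + 4*x^2)/5 and diffusion = f_x = 27*t^4*x^2/5. Substituting x = B_t:
  d(9*B_t^3*t^4/5) = (9*B_t*t^3*(4*B_t^2 + 3*t)/5) dt + (27*B_t^2*t^4/5) dB_t.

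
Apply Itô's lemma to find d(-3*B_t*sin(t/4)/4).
d(-3*B_t*sin(t/4)/4) = (-3*B_t*cos(t/4)/16) dt + (-3*sin(t/4)/4) dB_t

Itô's formula for f(t, x): d f(t, B_t) = (f_t + (1/2) f_xx) dt + f_x dB_t. Compute partials of f(t, x) = -3*x*sin(t/4)/4:
  f_t(t,x)  = -3*x*cos(t/4)/16
  f_x(t,x)  = -3*sin(t/4)/4
  f_xx(t,x) = 0
Assemble drift = f_t + (1/2) f_xx = -3*x*cos(t/4)/16 and diffusion = f_x = -3*sin(t/4)/4. Substituting x = B_t:
  d(-3*B_t*sin(t/4)/4) = (-3*B_t*cos(t/4)/16) dt + (-3*sin(t/4)/4) dB_t.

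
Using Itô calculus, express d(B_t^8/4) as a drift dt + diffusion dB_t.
d(B_t^8/4) = (7*B_t^6) dt + (2*B_t^7) dB_t

Itô's formula for f(B_t) gives d f(B_t) = f'(B_t) dB_t + (1/2) f''(B_t) dt. Compute derivatives of f(x) = x^8/4:
  f'(x)  = 2*x^7
  f''(x) = 14*x^6
Substitute x = B_t and multiply the f'' term by 1/2:
  drift     = (1/2) * (14*x^6) evaluated at B_t = 7*B_t^6
  diffusion = (2*x^7) evaluated at B_t = 2*B_t^7
Therefore d(B_t^8/4) = (7*B_t^6) dt + (2*B_t^7) dB_t.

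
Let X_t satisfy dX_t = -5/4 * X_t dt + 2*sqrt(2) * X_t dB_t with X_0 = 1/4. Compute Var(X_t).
Var(X_t) = (exp(8*t) - 1)*exp(-5*t/2)/16

For GBM dX = mu X dt + sigma X dB with X_0 = x_0, apply Itô to Y = log X: dY = (mu - sigma^2/2) dt + sigma dB, so Y_t = log(x_0) + (mu - sigma^2/2) t + sigma B_t and hence X_t = x_0 * exp((mu - sigma^2/2) t + sigma B_t).
With mu = -5/4, sigma = 2*sqrt(2), x_0 = 1/4, this gives:
  X_t = 1/4 * exp((-21/4) * t + (2*sqrt(2)) * B_t).
Since sigma*B_t ~ Normal(0, sigma^2 t), E[exp(sigma*B_t)] = exp(sigma^2 t / 2); so E[X_t] = x_0 * exp((mu - sigma^2/2) t) * exp(sigma^2 t / 2) = x_0 * exp(mu t) = exp(-5*t/4)/4.
Var(X_t) = E[X_t^2] - (E[X_t])^2 = x_0^2 * exp(2 mu t) * (exp(sigma^2 t) - 1) = (exp(8*t) - 1)*exp(-5*t/2)/16.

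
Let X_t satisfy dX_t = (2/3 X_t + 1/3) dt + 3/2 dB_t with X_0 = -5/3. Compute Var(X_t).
Var(X_t) = 27*exp(4*t/3)/16 - 27/16

The variance V(t) = Var(X_t) satisfies V'(t) = 2 a V(t) + c^2 with V(0) = 0 (drift coefficient is linear in X, diffusion is constant). With a = 2/3, c = 3/2, the solution is
  V(t) = (c^2 / (2 a)) * (exp(2 a t) - 1)
       = ((3/2)^2 / (2*(2/3))) * (exp((4/3) t) - 1)
       = 27*exp(4*t/3)/16 - 27/16.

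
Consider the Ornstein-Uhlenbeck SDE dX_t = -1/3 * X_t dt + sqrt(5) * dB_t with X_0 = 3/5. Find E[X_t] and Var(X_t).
E[X_t] = 3*exp(-t/3)/5; Var(X_t) = 15/2 - 15*exp(-2*t/3)/2

The OU SDE dX = -theta X dt + sigma dB admits the integrating factor exp(theta t): d(exp(theta t) X_t) = sigma exp(theta t) dB_t. Integrating from 0 to t:
  X_t = x_0 * exp(-theta t) + sigma * int_0^t exp(-theta (t-s)) dB_s.
The Itô integral has mean 0 and (by the Itô isometry) variance sigma^2 * int_0^t exp(-2 theta (t - s)) ds = sigma^2 * (1 - exp(-2 theta t)) / (2 theta).
With theta = 1/3, sigma = sqrt(5), x_0 = 3/5:
  E[X_t] = 3/5 * exp(-1/3 t) = 3*exp(-t/3)/5
  Var(X_t) = (sqrt(5))^2 * (1 - exp(-2*1/3 t)) / (2 * 1/3) = 15/2 - 15*exp(-2*t/3)/2.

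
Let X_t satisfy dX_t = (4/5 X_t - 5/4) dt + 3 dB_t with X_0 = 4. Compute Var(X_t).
Var(X_t) = 45*exp(8*t/5)/8 - 45/8

The variance V(t) = Var(X_t) satisfies V'(t) = 2 a V(t) + c^2 with V(0) = 0 (drift coefficient is linear in X, diffusion is constant). With a = 4/5, c = 3, the solution is
  V(t) = (c^2 / (2 a)) * (exp(2 a t) - 1)
       = (3^2 / (2*(4/5))) * (exp((8/5) t) - 1)
       = 45*exp(8*t/5)/8 - 45/8.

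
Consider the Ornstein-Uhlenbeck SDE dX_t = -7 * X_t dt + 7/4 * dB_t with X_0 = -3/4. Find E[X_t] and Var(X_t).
E[X_t] = -3*exp(-7*t)/4; Var(X_t) = 7/32 - 7*exp(-14*t)/32

The OU SDE dX = -theta X dt + sigma dB admits the integrating factor exp(theta t): d(exp(theta t) X_t) = sigma exp(theta t) dB_t. Integrating from 0 to t:
  X_t = x_0 * exp(-theta t) + sigma * int_0^t exp(-theta (t-s)) dB_s.
The Itô integral has mean 0 and (by the Itô isometry) variance sigma^2 * int_0^t exp(-2 theta (t - s)) ds = sigma^2 * (1 - exp(-2 theta t)) / (2 theta).
With theta = 7, sigma = 7/4, x_0 = -3/4:
  E[X_t] = -3/4 * exp(-7 t) = -3*exp(-7*t)/4
  Var(X_t) = (7/4)^2 * (1 - exp(-2*7 t)) / (2 * 7) = 7/32 - 7*exp(-14*t)/32.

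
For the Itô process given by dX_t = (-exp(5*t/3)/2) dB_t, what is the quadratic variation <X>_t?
<X>_t = 3*exp(10*t/3)/40 - 3/40

For an Itô process dX_t = a(t) dt + b(t) dB_t, the quadratic variation is <X>_t = int_0^t b(s)^2 ds (the drift term does not contribute). Here b(s) = -exp(5*s/3)/2, so
  b(s)^2 = exp(10*s/3)/4.
Integrating from 0 to t:
  <X>_t = int_0^t (exp(10*s/3)/4) ds = 3*exp(10*t/3)/40 - 3/40.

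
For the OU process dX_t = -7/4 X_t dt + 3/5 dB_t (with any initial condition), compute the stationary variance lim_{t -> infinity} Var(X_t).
lim Var(X_t) = 18/175

The OU SDE dX = -theta X dt + sigma dB admits the integrating factor exp(theta t): d(exp(theta t) X_t) = sigma exp(theta t) dB_t. Integrating from 0 to t gives X_t = x_0 * exp(-theta t) + sigma * int_0^t exp(-theta (t-s)) dB_s for any initial x_0. The Itô integral has variance (by the Itô isometry) sigma^2 * int_0^t exp(-2 theta (t - s)) ds = sigma^2 * (1 - exp(-2 theta t)) / (2 theta), independent of x_0.
With theta = 7/4, sigma = 3/5:
  Var(X_t) = (3/5)^2 * (1 - exp(-2*7/4 t)) / (2 * 7/4) = 18/175 - 18*exp(-7*t/2)/175.
As t -> infinity, exp(-2*7/4 t) -> 0, so the stationary variance is sigma^2 / (2 theta) = 18/175.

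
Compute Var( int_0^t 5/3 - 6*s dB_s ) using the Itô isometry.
Var = t*(108*t^2 - 90*t + 25)/9

The Itô integral of a deterministic integrand f(s) has mean 0 because each increment f(s) * (B_{s+ds} - B_s) has mean 0. By the Itô isometry:
  Var( int_0^t f(s) dB_s ) = E[ (int_0^t f(s) dB_s)^2 ] = int_0^t f(s)^2 ds.
Here f(s) = 5/3 - 6*s, so f(s)^2 = (18*s - 5)^2/9. Integrate:
  int_0^t ((18*s - 5)^2/9) ds = t*(108*t^2 - 90*t + 25)/9.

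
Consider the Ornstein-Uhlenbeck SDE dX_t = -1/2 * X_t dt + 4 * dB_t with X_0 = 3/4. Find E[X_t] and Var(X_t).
E[X_t] = 3*exp(-t/2)/4; Var(X_t) = 16 - 16*exp(-t)

The OU SDE dX = -theta X dt + sigma dB admits the integrating factor exp(theta t): d(exp(theta t) X_t) = sigma exp(theta t) dB_t. Integrating from 0 to t:
  X_t = x_0 * exp(-theta t) + sigma * int_0^t exp(-theta (t-s)) dB_s.
The Itô integral has mean 0 and (by the Itô isometry) variance sigma^2 * int_0^t exp(-2 theta (t - s)) ds = sigma^2 * (1 - exp(-2 theta t)) / (2 theta).
With theta = 1/2, sigma = 4, x_0 = 3/4:
  E[X_t] = 3/4 * exp(-1/2 t) = 3*exp(-t/2)/4
  Var(X_t) = (4)^2 * (1 - exp(-2*1/2 t)) / (2 * 1/2) = 16 - 16*exp(-t).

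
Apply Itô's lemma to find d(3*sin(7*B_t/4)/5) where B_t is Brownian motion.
d(3*sin(7*B_t/4)/5) = (-147*sin(7*B_t/4)/160) dt + (21*cos(7*B_t/4)/20) dB_t

Itô's formula for f(B_t) gives d f(B_t) = f'(B_t) dB_t + (1/2) f''(B_t) dt. Compute derivatives of f(x) = 3*sin(7*x/4)/5:
  f'(x)  = 21*cos(7*x/4)/20
  f''(x) = -147*sin(7*x/4)/80
Substitute x = B_t and multiply the f'' term by 1/2:
  drift     = (1/2) * (-147*sin(7*x/4)/80) evaluated at B_t = -147*sin(7*B_t/4)/160
  diffusion = (21*cos(7*x/4)/20) evaluated at B_t = 21*cos(7*B_t/4)/20
Therefore d(3*sin(7*B_t/4)/5) = (-147*sin(7*B_t/4)/160) dt + (21*cos(7*B_t/4)/20) dB_t.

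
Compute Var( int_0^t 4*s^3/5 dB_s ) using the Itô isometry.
Var = 16*t^7/175

The Itô integral of a deterministic integrand f(s) has mean 0 because each increment f(s) * (B_{s+ds} - B_s) has mean 0. By the Itô isometry:
  Var( int_0^t f(s) dB_s ) = E[ (int_0^t f(s) dB_s)^2 ] = int_0^t f(s)^2 ds.
Here f(s) = 4*s^3/5, so f(s)^2 = 16*s^6/25. Integrate:
  int_0^t (16*s^6/25) ds = 16*t^7/175.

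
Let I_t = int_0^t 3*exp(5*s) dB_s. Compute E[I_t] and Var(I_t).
E[I_t] = 0; Var(I_t) = 9*exp(10*t)/10 - 9/10

The Itô integral of a deterministic integrand f(s) has mean 0 because each increment f(s) * (B_{s+ds} - B_s) has mean 0. By the Itô isometry:
  Var( int_0^t f(s) dB_s ) = E[ (int_0^t f(s) dB_s)^2 ] = int_0^t f(s)^2 ds.
Here f(s) = 3*exp(5*s), so f(s)^2 = 9*exp(10*s). Integrate:
  int_0^t (9*exp(10*s)) ds = 9*exp(10*t)/10 - 9/10.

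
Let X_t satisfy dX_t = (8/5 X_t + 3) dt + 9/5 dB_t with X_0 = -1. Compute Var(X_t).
Var(X_t) = 81*exp(16*t/5)/80 - 81/80

The variance V(t) = Var(X_t) satisfies V'(t) = 2 a V(t) + c^2 with V(0) = 0 (drift coefficient is linear in X, diffusion is constant). With a = 8/5, c = 9/5, the solution is
  V(t) = (c^2 / (2 a)) * (exp(2 a t) - 1)
       = ((9/5)^2 / (2*(8/5))) * (exp((16/5) t) - 1)
       = 81*exp(16*t/5)/80 - 81/80.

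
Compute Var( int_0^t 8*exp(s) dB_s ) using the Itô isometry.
Var = 32*exp(2*t) - 32

The Itô integral of a deterministic integrand f(s) has mean 0 because each increment f(s) * (B_{s+ds} - B_s) has mean 0. By the Itô isometry:
  Var( int_0^t f(s) dB_s ) = E[ (int_0^t f(s) dB_s)^2 ] = int_0^t f(s)^2 ds.
Here f(s) = 8*exp(s), so f(s)^2 = 64*exp(2*s). Integrate:
  int_0^t (64*exp(2*s)) ds = 32*exp(2*t) - 32.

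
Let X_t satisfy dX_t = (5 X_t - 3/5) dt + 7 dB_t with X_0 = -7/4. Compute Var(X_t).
Var(X_t) = 49*exp(10*t)/10 - 49/10

The variance V(t) = Var(X_t) satisfies V'(t) = 2 a V(t) + c^2 with V(0) = 0 (drift coefficient is linear in X, diffusion is constant). With a = 5, c = 7, the solution is
  V(t) = (c^2 / (2 a)) * (exp(2 a t) - 1)
       = (7^2 / (2*5)) * (exp(10 t) - 1)
       = 49*exp(10*t)/10 - 49/10.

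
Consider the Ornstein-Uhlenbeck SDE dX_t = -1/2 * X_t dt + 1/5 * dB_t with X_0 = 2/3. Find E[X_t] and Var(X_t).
E[X_t] = 2*exp(-t/2)/3; Var(X_t) = (exp(t) - 1)*exp(-t)/25

The OU SDE dX = -theta X dt + sigma dB admits the integrating factor exp(theta t): d(exp(theta t) X_t) = sigma exp(theta t) dB_t. Integrating from 0 to t:
  X_t = x_0 * exp(-theta t) + sigma * int_0^t exp(-theta (t-s)) dB_s.
The Itô integral has mean 0 and (by the Itô isometry) variance sigma^2 * int_0^t exp(-2 theta (t - s)) ds = sigma^2 * (1 - exp(-2 theta t)) / (2 theta).
With theta = 1/2, sigma = 1/5, x_0 = 2/3:
  E[X_t] = 2/3 * exp(-1/2 t) = 2*exp(-t/2)/3
  Var(X_t) = (1/5)^2 * (1 - exp(-2*1/2 t)) / (2 * 1/2) = (exp(t) - 1)*exp(-t)/25.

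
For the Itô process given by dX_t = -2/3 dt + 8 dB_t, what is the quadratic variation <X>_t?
<X>_t = 64*t

For an Itô process dX_t = a(t) dt + b(t) dB_t, the quadratic variation is <X>_t = int_0^t b(s)^2 ds (the drift term does not contribute). Here b(s) = 8, so
  b(s)^2 = 64.
Integrating from 0 to t:
  <X>_t = int_0^t (64) ds = 64*t.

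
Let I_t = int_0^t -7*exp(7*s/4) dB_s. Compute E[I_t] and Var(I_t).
E[I_t] = 0; Var(I_t) = 14*exp(7*t/2) - 14

The Itô integral of a deterministic integrand f(s) has mean 0 because each increment f(s) * (B_{s+ds} - B_s) has mean 0. By the Itô isometry:
  Var( int_0^t f(s) dB_s ) = E[ (int_0^t f(s) dB_s)^2 ] = int_0^t f(s)^2 ds.
Here f(s) = -7*exp(7*s/4), so f(s)^2 = 49*exp(7*s/2). Integrate:
  int_0^t (49*exp(7*s/2)) ds = 14*exp(7*t/2) - 14.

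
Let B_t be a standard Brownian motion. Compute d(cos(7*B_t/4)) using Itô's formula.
d(cos(7*B_t/4)) = (-49*cos(7*B_t/4)/32) dt + (-7*sin(7*B_t/4)/4) dB_t

Itô's formula for f(B_t) gives d f(B_t) = f'(B_t) dB_t + (1/2) f''(B_t) dt. Compute derivatives of f(x) = cos(7*x/4):
  f'(x)  = -7*sin(7*x/4)/4
  f''(x) = -49*cos(7*x/4)/16
Substitute x = B_t and multiply the f'' term by 1/2:
  drift     = (1/2) * (-49*cos(7*x/4)/16) evaluated at B_t = -49*cos(7*B_t/4)/32
  diffusion = (-7*sin(7*x/4)/4) evaluated at B_t = -7*sin(7*B_t/4)/4
Therefore d(cos(7*B_t/4)) = (-49*cos(7*B_t/4)/32) dt + (-7*sin(7*B_t/4)/4) dB_t.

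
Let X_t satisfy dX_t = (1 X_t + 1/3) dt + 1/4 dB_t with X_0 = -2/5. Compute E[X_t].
E[X_t] = -exp(t)/15 - 1/3

Taking expectations and using E[dB_t] = 0, the mean m(t) = E[X_t] satisfies the ODE m'(t) = a m(t) + b with m(0) = x_0. With a = 1, b = 1/3, x_0 = -2/5, the solution is
  m(t) = x_0 * exp(a t) + (b/a) * (exp(a t) - 1)
       = (-2/5) * exp(1 t) + ((1/3)/1) * (exp(1 t) - 1)
       = -exp(t)/15 - 1/3.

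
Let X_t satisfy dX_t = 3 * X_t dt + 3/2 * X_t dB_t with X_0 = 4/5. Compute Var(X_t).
Var(X_t) = 16*(exp(9*t/4) - 1)*exp(6*t)/25

For GBM dX = mu X dt + sigma X dB with X_0 = x_0, apply Itô to Y = log X: dY = (mu - sigma^2/2) dt + sigma dB, so Y_t = log(x_0) + (mu - sigma^2/2) t + sigma B_t and hence X_t = x_0 * exp((mu - sigma^2/2) t + sigma B_t).
With mu = 3, sigma = 3/2, x_0 = 4/5, this gives:
  X_t = 4/5 * exp((15/8) * t + (3/2) * B_t).
Since sigma*B_t ~ Normal(0, sigma^2 t), E[exp(sigma*B_t)] = exp(sigma^2 t / 2); so E[X_t] = x_0 * exp((mu - sigma^2/2) t) * exp(sigma^2 t / 2) = x_0 * exp(mu t) = 4*exp(3*t)/5.
Var(X_t) = E[X_t^2] - (E[X_t])^2 = x_0^2 * exp(2 mu t) * (exp(sigma^2 t) - 1) = 16*(exp(9*t/4) - 1)*exp(6*t)/25.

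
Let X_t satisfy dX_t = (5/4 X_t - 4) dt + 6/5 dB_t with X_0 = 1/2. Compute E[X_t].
E[X_t] = 16/5 - 27*exp(5*t/4)/10

Taking expectations and using E[dB_t] = 0, the mean m(t) = E[X_t] satisfies the ODE m'(t) = a m(t) + b with m(0) = x_0. With a = 5/4, b = -4, x_0 = 1/2, the solution is
  m(t) = x_0 * exp(a t) + (b/a) * (exp(a t) - 1)
       = (1/2) * exp((5/4) t) + ((-4)/(5/4)) * (exp((5/4) t) - 1)
       = 16/5 - 27*exp(5*t/4)/10.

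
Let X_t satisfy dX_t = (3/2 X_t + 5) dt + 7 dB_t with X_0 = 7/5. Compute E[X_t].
E[X_t] = 71*exp(3*t/2)/15 - 10/3

Taking expectations and using E[dB_t] = 0, the mean m(t) = E[X_t] satisfies the ODE m'(t) = a m(t) + b with m(0) = x_0. With a = 3/2, b = 5, x_0 = 7/5, the solution is
  m(t) = x_0 * exp(a t) + (b/a) * (exp(a t) - 1)
       = (7/5) * exp((3/2) t) + (5/(3/2)) * (exp((3/2) t) - 1)
       = 71*exp(3*t/2)/15 - 10/3.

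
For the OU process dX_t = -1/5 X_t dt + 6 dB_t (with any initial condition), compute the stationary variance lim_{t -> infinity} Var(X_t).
lim Var(X_t) = 90

The OU SDE dX = -theta X dt + sigma dB admits the integrating factor exp(theta t): d(exp(theta t) X_t) = sigma exp(theta t) dB_t. Integrating from 0 to t gives X_t = x_0 * exp(-theta t) + sigma * int_0^t exp(-theta (t-s)) dB_s for any initial x_0. The Itô integral has variance (by the Itô isometry) sigma^2 * int_0^t exp(-2 theta (t - s)) ds = sigma^2 * (1 - exp(-2 theta t)) / (2 theta), independent of x_0.
With theta = 1/5, sigma = 6:
  Var(X_t) = (6)^2 * (1 - exp(-2*1/5 t)) / (2 * 1/5) = 90 - 90*exp(-2*t/5).
As t -> infinity, exp(-2*1/5 t) -> 0, so the stationary variance is sigma^2 / (2 theta) = 90.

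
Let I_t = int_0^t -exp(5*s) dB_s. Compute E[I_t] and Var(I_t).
E[I_t] = 0; Var(I_t) = exp(10*t)/10 - 1/10

The Itô integral of a deterministic integrand f(s) has mean 0 because each increment f(s) * (B_{s+ds} - B_s) has mean 0. By the Itô isometry:
  Var( int_0^t f(s) dB_s ) = E[ (int_0^t f(s) dB_s)^2 ] = int_0^t f(s)^2 ds.
Here f(s) = -exp(5*s), so f(s)^2 = exp(10*s). Integrate:
  int_0^t (exp(10*s)) ds = exp(10*t)/10 - 1/10.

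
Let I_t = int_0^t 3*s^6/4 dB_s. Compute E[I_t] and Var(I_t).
E[I_t] = 0; Var(I_t) = 9*t^13/208

The Itô integral of a deterministic integrand f(s) has mean 0 because each increment f(s) * (B_{s+ds} - B_s) has mean 0. By the Itô isometry:
  Var( int_0^t f(s) dB_s ) = E[ (int_0^t f(s) dB_s)^2 ] = int_0^t f(s)^2 ds.
Here f(s) = 3*s^6/4, so f(s)^2 = 9*s^12/16. Integrate:
  int_0^t (9*s^12/16) ds = 9*t^13/208.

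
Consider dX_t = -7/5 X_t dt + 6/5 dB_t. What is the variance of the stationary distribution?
lim Var(X_t) = 18/35

The OU SDE dX = -theta X dt + sigma dB admits the integrating factor exp(theta t): d(exp(theta t) X_t) = sigma exp(theta t) dB_t. Integrating from 0 to t gives X_t = x_0 * exp(-theta t) + sigma * int_0^t exp(-theta (t-s)) dB_s for any initial x_0. The Itô integral has variance (by the Itô isometry) sigma^2 * int_0^t exp(-2 theta (t - s)) ds = sigma^2 * (1 - exp(-2 theta t)) / (2 theta), independent of x_0.
With theta = 7/5, sigma = 6/5:
  Var(X_t) = (6/5)^2 * (1 - exp(-2*7/5 t)) / (2 * 7/5) = 18/35 - 18*exp(-14*t/5)/35.
As t -> infinity, exp(-2*7/5 t) -> 0, so the stationary variance is sigma^2 / (2 theta) = 18/35.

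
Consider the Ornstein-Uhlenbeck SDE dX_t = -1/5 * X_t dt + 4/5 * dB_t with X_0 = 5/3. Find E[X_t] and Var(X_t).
E[X_t] = 5*exp(-t/5)/3; Var(X_t) = 8/5 - 8*exp(-2*t/5)/5

The OU SDE dX = -theta X dt + sigma dB admits the integrating factor exp(theta t): d(exp(theta t) X_t) = sigma exp(theta t) dB_t. Integrating from 0 to t:
  X_t = x_0 * exp(-theta t) + sigma * int_0^t exp(-theta (t-s)) dB_s.
The Itô integral has mean 0 and (by the Itô isometry) variance sigma^2 * int_0^t exp(-2 theta (t - s)) ds = sigma^2 * (1 - exp(-2 theta t)) / (2 theta).
With theta = 1/5, sigma = 4/5, x_0 = 5/3:
  E[X_t] = 5/3 * exp(-1/5 t) = 5*exp(-t/5)/3
  Var(X_t) = (4/5)^2 * (1 - exp(-2*1/5 t)) / (2 * 1/5) = 8/5 - 8*exp(-2*t/5)/5.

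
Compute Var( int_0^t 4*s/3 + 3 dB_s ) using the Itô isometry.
Var = t*(16*t^2 + 108*t + 243)/27

The Itô integral of a deterministic integrand f(s) has mean 0 because each increment f(s) * (B_{s+ds} - B_s) has mean 0. By the Itô isometry:
  Var( int_0^t f(s) dB_s ) = E[ (int_0^t f(s) dB_s)^2 ] = int_0^t f(s)^2 ds.
Here f(s) = 4*s/3 + 3, so f(s)^2 = (4*s + 9)^2/9. Integrate:
  int_0^t ((4*s + 9)^2/9) ds = t*(16*t^2 + 108*t + 243)/27.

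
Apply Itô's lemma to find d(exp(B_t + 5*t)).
d(exp(B_t + 5*t)) = (11*exp(B_t + 5*t)/2) dt + (exp(B_t + 5*t)) dB_t

Itô's formula for f(t, x): d f(t, B_t) = (f_t + (1/2) f_xx) dt + f_x dB_t. Compute partials of f(t, x) = exp(5*t + x):
  f_t(t,x)  = 5*exp(5*t + x)
  f_x(t,x)  = exp(5*t + x)
  f_xx(t,x) = exp(5*t + x)
Assemble drift = f_t + (1/2) f_xx = 11*exp(5*t + x)/2 and diffusion = f_x = exp(5*t + x). Substituting x = B_t:
  d(exp(B_t + 5*t)) = (11*exp(B_t + 5*t)/2) dt + (exp(B_t + 5*t)) dB_t.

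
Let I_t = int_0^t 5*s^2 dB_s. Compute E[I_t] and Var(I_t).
E[I_t] = 0; Var(I_t) = 5*t^5

The Itô integral of a deterministic integrand f(s) has mean 0 because each increment f(s) * (B_{s+ds} - B_s) has mean 0. By the Itô isometry:
  Var( int_0^t f(s) dB_s ) = E[ (int_0^t f(s) dB_s)^2 ] = int_0^t f(s)^2 ds.
Here f(s) = 5*s^2, so f(s)^2 = 25*s^4. Integrate:
  int_0^t (25*s^4) ds = 5*t^5.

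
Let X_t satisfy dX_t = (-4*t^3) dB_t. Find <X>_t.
<X>_t = 16*t^7/7

For an Itô process dX_t = a(t) dt + b(t) dB_t, the quadratic variation is <X>_t = int_0^t b(s)^2 ds (the drift term does not contribute). Here b(s) = -4*s^3, so
  b(s)^2 = 16*s^6.
Integrating from 0 to t:
  <X>_t = int_0^t (16*s^6) ds = 16*t^7/7.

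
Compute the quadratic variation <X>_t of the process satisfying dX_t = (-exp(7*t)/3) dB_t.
<X>_t = exp(14*t)/126 - 1/126

For an Itô process dX_t = a(t) dt + b(t) dB_t, the quadratic variation is <X>_t = int_0^t b(s)^2 ds (the drift term does not contribute). Here b(s) = -exp(7*s)/3, so
  b(s)^2 = exp(14*s)/9.
Integrating from 0 to t:
  <X>_t = int_0^t (exp(14*s)/9) ds = exp(14*t)/126 - 1/126.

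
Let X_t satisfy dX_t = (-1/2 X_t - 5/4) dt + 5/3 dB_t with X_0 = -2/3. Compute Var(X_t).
Var(X_t) = 25/9 - 25*exp(-t)/9

The variance V(t) = Var(X_t) satisfies V'(t) = 2 a V(t) + c^2 with V(0) = 0 (drift coefficient is linear in X, diffusion is constant). With a = -1/2, c = 5/3, the solution is
  V(t) = (c^2 / (2 a)) * (exp(2 a t) - 1)
       = ((5/3)^2 / (2*(-1/2))) * (exp((-1) t) - 1)
       = 25/9 - 25*exp(-t)/9.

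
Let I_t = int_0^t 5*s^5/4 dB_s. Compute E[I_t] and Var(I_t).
E[I_t] = 0; Var(I_t) = 25*t^11/176

The Itô integral of a deterministic integrand f(s) has mean 0 because each increment f(s) * (B_{s+ds} - B_s) has mean 0. By the Itô isometry:
  Var( int_0^t f(s) dB_s ) = E[ (int_0^t f(s) dB_s)^2 ] = int_0^t f(s)^2 ds.
Here f(s) = 5*s^5/4, so f(s)^2 = 25*s^10/16. Integrate:
  int_0^t (25*s^10/16) ds = 25*t^11/176.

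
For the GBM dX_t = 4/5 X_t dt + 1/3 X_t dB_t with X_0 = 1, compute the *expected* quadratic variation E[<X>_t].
E[<X>_t] = 5*exp(77*t/45)/77 - 5/77

<X>_t = int_0^t ((1/3) * X_s)^2 ds. Taking expectation inside the integral: E[<X>_t] = (1/3)^2 * int_0^t E[X_s^2] ds. For GBM, E[X_s^2] = x_0^2 * exp((2 mu + sigma^2) s). Integrating:
  E[<X>_t] = (1/3)^2 * 1^2 * (exp((2*(4/5) + (1/3)^2) t) - 1) / (2*(4/5) + (1/3)^2)
           = (1/3)^2 * 1^2 * (exp((77/45) t) - 1) / (77/45) = 5*exp(77*t/45)/77 - 5/77.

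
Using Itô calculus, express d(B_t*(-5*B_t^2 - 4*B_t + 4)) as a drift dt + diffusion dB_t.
d(B_t*(-5*B_t^2 - 4*B_t + 4)) = (-15*B_t - 4) dt + (-15*B_t^2 - 8*B_t + 4) dB_t

Itô's formula for f(B_t) gives d f(B_t) = f'(B_t) dB_t + (1/2) f''(B_t) dt. Compute derivatives of f(x) = x*(-5*x^2 - 4*x + 4):
  f'(x)  = -15*x^2 - 8*x + 4
  f''(x) = -30*x - 8
Substitute x = B_t and multiply the f'' term by 1/2:
  drift     = (1/2) * (-30*x - 8) evaluated at B_t = -15*B_t - 4
  diffusion = (-15*x^2 - 8*x + 4) evaluated at B_t = -15*B_t^2 - 8*B_t + 4
Therefore d(B_t*(-5*B_t^2 - 4*B_t + 4)) = (-15*B_t - 4) dt + (-15*B_t^2 - 8*B_t + 4) dB_t.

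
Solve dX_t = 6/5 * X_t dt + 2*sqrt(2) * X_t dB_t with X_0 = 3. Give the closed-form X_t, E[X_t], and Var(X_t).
X_t = 3 * exp((-14/5) t + (2*sqrt(2)) B_t); E[X_t] = 3*exp(6*t/5); Var(X_t) = 9*(exp(8*t) - 1)*exp(12*t/5)

For GBM dX = mu X dt + sigma X dB with X_0 = x_0, apply Itô to Y = log X: dY = (mu - sigma^2/2) dt + sigma dB, so Y_t = log(x_0) + (mu - sigma^2/2) t + sigma B_t and hence X_t = x_0 * exp((mu - sigma^2/2) t + sigma B_t).
With mu = 6/5, sigma = 2*sqrt(2), x_0 = 3, this gives:
  X_t = 3 * exp((-14/5) * t + (2*sqrt(2)) * B_t).
Since sigma*B_t ~ Normal(0, sigma^2 t), E[exp(sigma*B_t)] = exp(sigma^2 t / 2); so E[X_t] = x_0 * exp((mu - sigma^2/2) t) * exp(sigma^2 t / 2) = x_0 * exp(mu t) = 3*exp(6*t/5).
Var(X_t) = E[X_t^2] - (E[X_t])^2 = x_0^2 * exp(2 mu t) * (exp(sigma^2 t) - 1) = 9*(exp(8*t) - 1)*exp(12*t/5).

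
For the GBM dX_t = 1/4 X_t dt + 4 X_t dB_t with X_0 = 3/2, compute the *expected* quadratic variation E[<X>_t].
E[<X>_t] = 24*exp(33*t/2)/11 - 24/11

<X>_t = int_0^t (4 * X_s)^2 ds. Taking expectation inside the integral: E[<X>_t] = 4^2 * int_0^t E[X_s^2] ds. For GBM, E[X_s^2] = x_0^2 * exp((2 mu + sigma^2) s). Integrating:
  E[<X>_t] = 4^2 * (3/2)^2 * (exp((2*(1/4) + 4^2) t) - 1) / (2*(1/4) + 4^2)
           = 4^2 * (3/2)^2 * (exp((33/2) t) - 1) / (33/2) = 24*exp(33*t/2)/11 - 24/11.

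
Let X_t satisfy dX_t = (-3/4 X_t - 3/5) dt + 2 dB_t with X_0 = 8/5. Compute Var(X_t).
Var(X_t) = 8/3 - 8*exp(-3*t/2)/3

The variance V(t) = Var(X_t) satisfies V'(t) = 2 a V(t) + c^2 with V(0) = 0 (drift coefficient is linear in X, diffusion is constant). With a = -3/4, c = 2, the solution is
  V(t) = (c^2 / (2 a)) * (exp(2 a t) - 1)
       = (2^2 / (2*(-3/4))) * (exp((-3/2) t) - 1)
       = 8/3 - 8*exp(-3*t/2)/3.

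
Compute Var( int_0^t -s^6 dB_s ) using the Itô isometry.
Var = t^13/13

The Itô integral of a deterministic integrand f(s) has mean 0 because each increment f(s) * (B_{s+ds} - B_s) has mean 0. By the Itô isometry:
  Var( int_0^t f(s) dB_s ) = E[ (int_0^t f(s) dB_s)^2 ] = int_0^t f(s)^2 ds.
Here f(s) = -s^6, so f(s)^2 = s^12. Integrate:
  int_0^t (s^12) ds = t^13/13.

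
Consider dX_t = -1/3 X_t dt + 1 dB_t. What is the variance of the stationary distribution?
lim Var(X_t) = 3/2

The OU SDE dX = -theta X dt + sigma dB admits the integrating factor exp(theta t): d(exp(theta t) X_t) = sigma exp(theta t) dB_t. Integrating from 0 to t gives X_t = x_0 * exp(-theta t) + sigma * int_0^t exp(-theta (t-s)) dB_s for any initial x_0. The Itô integral has variance (by the Itô isometry) sigma^2 * int_0^t exp(-2 theta (t - s)) ds = sigma^2 * (1 - exp(-2 theta t)) / (2 theta), independent of x_0.
With theta = 1/3, sigma = 1:
  Var(X_t) = (1)^2 * (1 - exp(-2*1/3 t)) / (2 * 1/3) = 3/2 - 3*exp(-2*t/3)/2.
As t -> infinity, exp(-2*1/3 t) -> 0, so the stationary variance is sigma^2 / (2 theta) = 3/2.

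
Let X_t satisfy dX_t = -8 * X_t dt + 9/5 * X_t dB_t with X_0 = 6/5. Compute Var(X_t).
Var(X_t) = (36*exp(81*t/25) - 36)*exp(-16*t)/25

For GBM dX = mu X dt + sigma X dB with X_0 = x_0, apply Itô to Y = log X: dY = (mu - sigma^2/2) dt + sigma dB, so Y_t = log(x_0) + (mu - sigma^2/2) t + sigma B_t and hence X_t = x_0 * exp((mu - sigma^2/2) t + sigma B_t).
With mu = -8, sigma = 9/5, x_0 = 6/5, this gives:
  X_t = 6/5 * exp((-481/50) * t + (9/5) * B_t).
Since sigma*B_t ~ Normal(0, sigma^2 t), E[exp(sigma*B_t)] = exp(sigma^2 t / 2); so E[X_t] = x_0 * exp((mu - sigma^2/2) t) * exp(sigma^2 t / 2) = x_0 * exp(mu t) = 6*exp(-8*t)/5.
Var(X_t) = E[X_t^2] - (E[X_t])^2 = x_0^2 * exp(2 mu t) * (exp(sigma^2 t) - 1) = (36*exp(81*t/25) - 36)*exp(-16*t)/25.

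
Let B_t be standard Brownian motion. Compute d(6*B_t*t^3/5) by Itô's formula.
d(6*B_t*t^3/5) = (18*B_t*t^2/5) dt + (6*t^3/5) dB_t

Itô's formula for f(t, x): d f(t, B_t) = (f_t + (1/2) f_xx) dt + f_x dB_t. Compute partials of f(t, x) = 6*t^3*x/5:
  f_t(t,x)  = 18*t^2*x/5
  f_x(t,x)  = 6*t^3/5
  f_xx(t,x) = 0
Assemble drift = f_t + (1/2) f_xx = 18*t^2*x/5 and diffusion = f_x = 6*t^3/5. Substituting x = B_t:
  d(6*B_t*t^3/5) = (18*B_t*t^2/5) dt + (6*t^3/5) dB_t.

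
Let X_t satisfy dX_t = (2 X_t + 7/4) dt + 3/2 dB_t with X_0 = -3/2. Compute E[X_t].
E[X_t] = -5*exp(2*t)/8 - 7/8

Taking expectations and using E[dB_t] = 0, the mean m(t) = E[X_t] satisfies the ODE m'(t) = a m(t) + b with m(0) = x_0. With a = 2, b = 7/4, x_0 = -3/2, the solution is
  m(t) = x_0 * exp(a t) + (b/a) * (exp(a t) - 1)
       = (-3/2) * exp(2 t) + ((7/4)/2) * (exp(2 t) - 1)
       = -5*exp(2*t)/8 - 7/8.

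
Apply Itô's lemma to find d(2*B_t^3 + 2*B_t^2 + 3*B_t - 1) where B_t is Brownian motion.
d(2*B_t^3 + 2*B_t^2 + 3*B_t - 1) = (6*B_t + 2) dt + (6*B_t^2 + 4*B_t + 3) dB_t

Itô's formula for f(B_t) gives d f(B_t) = f'(B_t) dB_t + (1/2) f''(B_t) dt. Compute derivatives of f(x) = 2*x^3 + 2*x^2 + 3*x - 1:
  f'(x)  = 6*x^2 + 4*x + 3
  f''(x) = 12*x + 4
Substitute x = B_t and multiply the f'' term by 1/2:
  drift     = (1/2) * (12*x + 4) evaluated at B_t = 6*B_t + 2
  diffusion = (6*x^2 + 4*x + 3) evaluated at B_t = 6*B_t^2 + 4*B_t + 3
Therefore d(2*B_t^3 + 2*B_t^2 + 3*B_t - 1) = (6*B_t + 2) dt + (6*B_t^2 + 4*B_t + 3) dB_t.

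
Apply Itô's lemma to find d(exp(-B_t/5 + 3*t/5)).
d(exp(-B_t/5 + 3*t/5)) = (31*exp(-B_t/5 + 3*t/5)/50) dt + (-exp(-B_t/5 + 3*t/5)/5) dB_t

Itô's formula for f(t, x): d f(t, B_t) = (f_t + (1/2) f_xx) dt + f_x dB_t. Compute partials of f(t, x) = exp(3*t/5 - x/5):
  f_t(t,x)  = 3*exp(3*t/5 - x/5)/5
  f_x(t,x)  = -exp(3*t/5 - x/5)/5
  f_xx(t,x) = exp(3*t/5 - x/5)/25
Assemble drift = f_t + (1/2) f_xx = 31*exp(3*t/5 - x/5)/50 and diffusion = f_x = -exp(3*t/5 - x/5)/5. Substituting x = B_t:
  d(exp(-B_t/5 + 3*t/5)) = (31*exp(-B_t/5 + 3*t/5)/50) dt + (-exp(-B_t/5 + 3*t/5)/5) dB_t.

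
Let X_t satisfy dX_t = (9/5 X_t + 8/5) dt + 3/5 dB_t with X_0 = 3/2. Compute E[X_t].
E[X_t] = 43*exp(9*t/5)/18 - 8/9

Taking expectations and using E[dB_t] = 0, the mean m(t) = E[X_t] satisfies the ODE m'(t) = a m(t) + b with m(0) = x_0. With a = 9/5, b = 8/5, x_0 = 3/2, the solution is
  m(t) = x_0 * exp(a t) + (b/a) * (exp(a t) - 1)
       = (3/2) * exp((9/5) t) + ((8/5)/(9/5)) * (exp((9/5) t) - 1)
       = 43*exp(9*t/5)/18 - 8/9.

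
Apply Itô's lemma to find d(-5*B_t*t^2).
d(-5*B_t*t^2) = (-10*B_t*t) dt + (-5*t^2) dB_t

Itô's formula for f(t, x): d f(t, B_t) = (f_t + (1/2) f_xx) dt + f_x dB_t. Compute partials of f(t, x) = -5*t^2*x:
  f_t(t,x)  = -10*t*x
  f_x(t,x)  = -5*t^2
  f_xx(t,x) = 0
Assemble drift = f_t + (1/2) f_xx = -10*t*x and diffusion = f_x = -5*t^2. Substituting x = B_t:
  d(-5*B_t*t^2) = (-10*B_t*t) dt + (-5*t^2) dB_t.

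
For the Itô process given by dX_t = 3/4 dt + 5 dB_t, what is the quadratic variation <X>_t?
<X>_t = 25*t

For an Itô process dX_t = a(t) dt + b(t) dB_t, the quadratic variation is <X>_t = int_0^t b(s)^2 ds (the drift term does not contribute). Here b(s) = 5, so
  b(s)^2 = 25.
Integrating from 0 to t:
  <X>_t = int_0^t (25) ds = 25*t.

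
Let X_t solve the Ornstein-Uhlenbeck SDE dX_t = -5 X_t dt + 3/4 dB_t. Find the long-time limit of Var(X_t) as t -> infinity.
lim Var(X_t) = 9/160

The OU SDE dX = -theta X dt + sigma dB admits the integrating factor exp(theta t): d(exp(theta t) X_t) = sigma exp(theta t) dB_t. Integrating from 0 to t gives X_t = x_0 * exp(-theta t) + sigma * int_0^t exp(-theta (t-s)) dB_s for any initial x_0. The Itô integral has variance (by the Itô isometry) sigma^2 * int_0^t exp(-2 theta (t - s)) ds = sigma^2 * (1 - exp(-2 theta t)) / (2 theta), independent of x_0.
With theta = 5, sigma = 3/4:
  Var(X_t) = (3/4)^2 * (1 - exp(-2*5 t)) / (2 * 5) = 9/160 - 9*exp(-10*t)/160.
As t -> infinity, exp(-2*5 t) -> 0, so the stationary variance is sigma^2 / (2 theta) = 9/160.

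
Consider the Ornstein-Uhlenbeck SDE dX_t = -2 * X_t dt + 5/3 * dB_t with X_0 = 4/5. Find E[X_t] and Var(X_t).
E[X_t] = 4*exp(-2*t)/5; Var(X_t) = 25/36 - 25*exp(-4*t)/36

The OU SDE dX = -theta X dt + sigma dB admits the integrating factor exp(theta t): d(exp(theta t) X_t) = sigma exp(theta t) dB_t. Integrating from 0 to t:
  X_t = x_0 * exp(-theta t) + sigma * int_0^t exp(-theta (t-s)) dB_s.
The Itô integral has mean 0 and (by the Itô isometry) variance sigma^2 * int_0^t exp(-2 theta (t - s)) ds = sigma^2 * (1 - exp(-2 theta t)) / (2 theta).
With theta = 2, sigma = 5/3, x_0 = 4/5:
  E[X_t] = 4/5 * exp(-2 t) = 4*exp(-2*t)/5
  Var(X_t) = (5/3)^2 * (1 - exp(-2*2 t)) / (2 * 2) = 25/36 - 25*exp(-4*t)/36.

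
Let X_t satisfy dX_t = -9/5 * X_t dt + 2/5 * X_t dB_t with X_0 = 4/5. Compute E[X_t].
E[X_t] = 4*exp(-9*t/5)/5

For GBM dX = mu X dt + sigma X dB with X_0 = x_0, apply Itô to Y = log X: dY = (mu - sigma^2/2) dt + sigma dB, so Y_t = log(x_0) + (mu - sigma^2/2) t + sigma B_t and hence X_t = x_0 * exp((mu - sigma^2/2) t + sigma B_t).
With mu = -9/5, sigma = 2/5, x_0 = 4/5, this gives:
  X_t = 4/5 * exp((-47/25) * t + (2/5) * B_t).
Since sigma*B_t ~ Normal(0, sigma^2 t), E[exp(sigma*B_t)] = exp(sigma^2 t / 2); so E[X_t] = x_0 * exp((mu - sigma^2/2) t) * exp(sigma^2 t / 2) = x_0 * exp(mu t) = 4*exp(-9*t/5)/5.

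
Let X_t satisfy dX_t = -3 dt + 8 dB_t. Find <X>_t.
<X>_t = 64*t

For an Itô process dX_t = a(t) dt + b(t) dB_t, the quadratic variation is <X>_t = int_0^t b(s)^2 ds (the drift term does not contribute). Here b(s) = 8, so
  b(s)^2 = 64.
Integrating from 0 to t:
  <X>_t = int_0^t (64) ds = 64*t.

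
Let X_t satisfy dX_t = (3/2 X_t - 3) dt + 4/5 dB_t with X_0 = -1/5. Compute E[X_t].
E[X_t] = 2 - 11*exp(3*t/2)/5

Taking expectations and using E[dB_t] = 0, the mean m(t) = E[X_t] satisfies the ODE m'(t) = a m(t) + b with m(0) = x_0. With a = 3/2, b = -3, x_0 = -1/5, the solution is
  m(t) = x_0 * exp(a t) + (b/a) * (exp(a t) - 1)
       = (-1/5) * exp((3/2) t) + ((-3)/(3/2)) * (exp((3/2) t) - 1)
       = 2 - 11*exp(3*t/2)/5.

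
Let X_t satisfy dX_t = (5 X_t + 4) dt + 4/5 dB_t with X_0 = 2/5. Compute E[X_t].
E[X_t] = 6*exp(5*t)/5 - 4/5

Taking expectations and using E[dB_t] = 0, the mean m(t) = E[X_t] satisfies the ODE m'(t) = a m(t) + b with m(0) = x_0. With a = 5, b = 4, x_0 = 2/5, the solution is
  m(t) = x_0 * exp(a t) + (b/a) * (exp(a t) - 1)
       = (2/5) * exp(5 t) + (4/5) * (exp(5 t) - 1)
       = 6*exp(5*t)/5 - 4/5.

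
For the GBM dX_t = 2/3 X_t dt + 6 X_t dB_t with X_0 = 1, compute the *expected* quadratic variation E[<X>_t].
E[<X>_t] = 27*exp(112*t/3)/28 - 27/28

<X>_t = int_0^t (6 * X_s)^2 ds. Taking expectation inside the integral: E[<X>_t] = 6^2 * int_0^t E[X_s^2] ds. For GBM, E[X_s^2] = x_0^2 * exp((2 mu + sigma^2) s). Integrating:
  E[<X>_t] = 6^2 * 1^2 * (exp((2*(2/3) + 6^2) t) - 1) / (2*(2/3) + 6^2)
           = 6^2 * 1^2 * (exp((112/3) t) - 1) / (112/3) = 27*exp(112*t/3)/28 - 27/28.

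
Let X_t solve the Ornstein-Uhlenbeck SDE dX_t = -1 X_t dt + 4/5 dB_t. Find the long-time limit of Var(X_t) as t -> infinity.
lim Var(X_t) = 8/25

The OU SDE dX = -theta X dt + sigma dB admits the integrating factor exp(theta t): d(exp(theta t) X_t) = sigma exp(theta t) dB_t. Integrating from 0 to t gives X_t = x_0 * exp(-theta t) + sigma * int_0^t exp(-theta (t-s)) dB_s for any initial x_0. The Itô integral has variance (by the Itô isometry) sigma^2 * int_0^t exp(-2 theta (t - s)) ds = sigma^2 * (1 - exp(-2 theta t)) / (2 theta), independent of x_0.
With theta = 1, sigma = 4/5:
  Var(X_t) = (4/5)^2 * (1 - exp(-2*1 t)) / (2 * 1) = 8/25 - 8*exp(-2*t)/25.
As t -> infinity, exp(-2*1 t) -> 0, so the stationary variance is sigma^2 / (2 theta) = 8/25.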